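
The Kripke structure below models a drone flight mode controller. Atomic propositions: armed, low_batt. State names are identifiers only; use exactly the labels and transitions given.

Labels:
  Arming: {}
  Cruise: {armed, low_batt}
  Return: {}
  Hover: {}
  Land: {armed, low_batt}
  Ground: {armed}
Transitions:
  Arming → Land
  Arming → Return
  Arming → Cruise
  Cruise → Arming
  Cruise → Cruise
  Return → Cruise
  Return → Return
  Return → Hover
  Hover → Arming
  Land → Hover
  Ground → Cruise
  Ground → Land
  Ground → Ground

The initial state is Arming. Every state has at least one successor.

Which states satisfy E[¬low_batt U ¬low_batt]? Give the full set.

{Arming, Return, Hover, Ground}

States satisfying ¬low_batt: {Arming, Return, Hover, Ground}.
States satisfying E[¬low_batt U ¬low_batt]: {Arming, Return, Hover, Ground}.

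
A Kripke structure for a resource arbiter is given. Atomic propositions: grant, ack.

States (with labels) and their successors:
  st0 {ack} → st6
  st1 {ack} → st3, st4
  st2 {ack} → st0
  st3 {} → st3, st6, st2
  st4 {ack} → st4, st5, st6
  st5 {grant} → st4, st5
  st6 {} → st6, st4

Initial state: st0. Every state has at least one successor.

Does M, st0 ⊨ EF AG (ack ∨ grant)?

States satisfying AG (ack ∨ grant): ∅.
States satisfying EF AG (ack ∨ grant): ∅.
No suitable path/successor from st0 witnesses the formula.
st0 ∉ Sat(EF AG (ack ∨ grant)).

Violated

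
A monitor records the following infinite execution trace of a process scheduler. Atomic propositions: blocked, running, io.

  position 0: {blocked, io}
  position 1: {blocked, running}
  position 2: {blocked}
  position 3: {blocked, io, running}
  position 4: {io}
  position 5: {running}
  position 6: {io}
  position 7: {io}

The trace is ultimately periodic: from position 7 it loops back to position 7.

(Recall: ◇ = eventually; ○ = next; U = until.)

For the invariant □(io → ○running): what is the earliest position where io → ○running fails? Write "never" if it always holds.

3

Check io → ○running at each position in order: 0 ✓, 1 ✓, 2 ✓.
At position 3 the labels are {blocked, io, running} and the next position 4 has {io}, so io → ○running is false there. This is the first violation.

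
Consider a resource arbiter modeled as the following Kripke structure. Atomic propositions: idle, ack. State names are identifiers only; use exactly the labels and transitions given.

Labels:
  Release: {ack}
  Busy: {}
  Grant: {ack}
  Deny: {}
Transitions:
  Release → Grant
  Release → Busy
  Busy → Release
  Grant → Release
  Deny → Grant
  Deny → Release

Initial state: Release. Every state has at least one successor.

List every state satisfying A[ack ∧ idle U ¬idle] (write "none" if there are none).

{Release, Busy, Grant, Deny}

States satisfying ack ∧ idle: ∅.
States satisfying ¬idle: {Release, Busy, Grant, Deny}.
States satisfying A[ack ∧ idle U ¬idle]: {Release, Busy, Grant, Deny}.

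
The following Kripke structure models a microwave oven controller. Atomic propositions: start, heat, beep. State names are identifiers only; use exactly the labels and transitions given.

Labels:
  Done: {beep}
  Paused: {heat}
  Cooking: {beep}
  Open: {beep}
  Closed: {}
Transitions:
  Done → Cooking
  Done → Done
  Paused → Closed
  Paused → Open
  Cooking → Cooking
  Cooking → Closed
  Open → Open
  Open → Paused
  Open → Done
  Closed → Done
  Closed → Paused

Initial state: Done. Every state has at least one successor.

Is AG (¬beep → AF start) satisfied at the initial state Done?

States satisfying ¬beep → AF start: {Done, Cooking, Open}.
States satisfying AG (¬beep → AF start): ∅.
Closed is reachable from Done and violates ¬beep → AF start, so AG fails at Done.
Done ∉ Sat(AG (¬beep → AF start)).

Violated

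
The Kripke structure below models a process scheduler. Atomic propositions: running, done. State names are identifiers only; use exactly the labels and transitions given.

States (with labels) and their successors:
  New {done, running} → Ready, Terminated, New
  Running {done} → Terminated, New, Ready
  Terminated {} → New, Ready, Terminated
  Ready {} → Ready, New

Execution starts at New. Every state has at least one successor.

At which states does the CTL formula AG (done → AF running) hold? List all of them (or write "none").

States satisfying done → AF running: {New, Terminated, Ready}.
States satisfying AG (done → AF running): {New, Terminated, Ready}.

{New, Terminated, Ready}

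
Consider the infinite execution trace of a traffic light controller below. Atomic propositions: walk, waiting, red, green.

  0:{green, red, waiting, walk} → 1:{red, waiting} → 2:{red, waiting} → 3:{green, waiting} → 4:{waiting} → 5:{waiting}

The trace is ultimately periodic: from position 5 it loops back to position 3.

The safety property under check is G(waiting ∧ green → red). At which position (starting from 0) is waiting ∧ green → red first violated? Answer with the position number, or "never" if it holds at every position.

Check waiting ∧ green → red at each position in order: 0 ✓, 1 ✓, 2 ✓.
At position 3 the labels are {green, waiting}, so waiting ∧ green → red is false there. This is the first violation.

3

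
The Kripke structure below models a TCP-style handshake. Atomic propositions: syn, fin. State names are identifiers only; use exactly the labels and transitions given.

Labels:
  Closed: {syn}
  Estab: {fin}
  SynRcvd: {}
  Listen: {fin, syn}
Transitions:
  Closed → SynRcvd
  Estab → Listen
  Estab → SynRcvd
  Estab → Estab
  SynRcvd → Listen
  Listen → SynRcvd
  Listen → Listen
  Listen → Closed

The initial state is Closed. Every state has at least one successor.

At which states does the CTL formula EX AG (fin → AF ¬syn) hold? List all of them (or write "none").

States satisfying AG (fin → AF ¬syn): ∅.
States satisfying EX AG (fin → AF ¬syn): ∅.

none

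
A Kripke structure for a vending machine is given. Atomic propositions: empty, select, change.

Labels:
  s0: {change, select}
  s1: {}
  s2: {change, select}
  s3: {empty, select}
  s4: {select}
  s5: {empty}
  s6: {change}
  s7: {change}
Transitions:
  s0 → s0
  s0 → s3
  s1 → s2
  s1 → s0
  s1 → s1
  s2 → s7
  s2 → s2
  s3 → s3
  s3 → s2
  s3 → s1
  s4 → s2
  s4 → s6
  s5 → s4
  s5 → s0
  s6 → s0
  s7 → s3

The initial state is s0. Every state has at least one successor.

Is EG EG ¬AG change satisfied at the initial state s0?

Yes

States satisfying EG ¬AG change: {s0, s1, s2, s3, s4, s5, s6, s7}.
States satisfying EG EG ¬AG change: {s0, s1, s2, s3, s4, s5, s6, s7}.
s0 ∈ Sat(EG EG ¬AG change).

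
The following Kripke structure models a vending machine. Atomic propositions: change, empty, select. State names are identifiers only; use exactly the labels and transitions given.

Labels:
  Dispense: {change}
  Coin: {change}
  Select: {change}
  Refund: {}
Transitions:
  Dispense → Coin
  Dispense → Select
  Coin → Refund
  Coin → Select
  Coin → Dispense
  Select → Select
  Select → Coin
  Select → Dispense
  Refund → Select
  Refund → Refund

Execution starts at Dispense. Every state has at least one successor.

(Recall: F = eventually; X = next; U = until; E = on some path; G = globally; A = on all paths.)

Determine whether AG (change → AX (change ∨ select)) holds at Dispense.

States satisfying change → AX (change ∨ select): {Dispense, Select, Refund}.
States satisfying AG (change → AX (change ∨ select)): ∅.
Coin is reachable from Dispense and violates change → AX (change ∨ select), so AG fails at Dispense.
Dispense ∉ Sat(AG (change → AX (change ∨ select))).

No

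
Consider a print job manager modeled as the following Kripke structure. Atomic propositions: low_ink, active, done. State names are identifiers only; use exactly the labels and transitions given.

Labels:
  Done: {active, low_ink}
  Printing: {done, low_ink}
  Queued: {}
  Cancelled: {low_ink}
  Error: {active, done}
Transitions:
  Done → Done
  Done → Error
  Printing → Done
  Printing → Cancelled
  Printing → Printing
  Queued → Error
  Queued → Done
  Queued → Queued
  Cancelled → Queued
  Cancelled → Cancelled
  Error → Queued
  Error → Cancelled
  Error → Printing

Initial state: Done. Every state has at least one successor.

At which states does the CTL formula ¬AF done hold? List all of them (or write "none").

{Done, Queued, Cancelled}

States satisfying done: {Printing, Error}.
States satisfying AF done: {Printing, Error}.
States satisfying ¬AF done: {Done, Queued, Cancelled}.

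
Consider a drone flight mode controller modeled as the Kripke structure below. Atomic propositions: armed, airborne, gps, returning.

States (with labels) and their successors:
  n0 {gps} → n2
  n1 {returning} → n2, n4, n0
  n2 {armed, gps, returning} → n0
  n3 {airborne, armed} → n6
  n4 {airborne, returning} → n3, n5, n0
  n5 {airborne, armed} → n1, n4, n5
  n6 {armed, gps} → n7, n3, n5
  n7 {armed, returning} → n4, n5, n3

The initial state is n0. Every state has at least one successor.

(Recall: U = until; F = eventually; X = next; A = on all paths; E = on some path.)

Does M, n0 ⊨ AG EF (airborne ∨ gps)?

Holds

States satisfying EF (airborne ∨ gps): {n0, n1, n2, n3, n4, n5, n6, n7}.
States satisfying AG EF (airborne ∨ gps): {n0, n1, n2, n3, n4, n5, n6, n7}.
Every state reachable from n0 satisfies EF (airborne ∨ gps).
n0 ∈ Sat(AG EF (airborne ∨ gps)).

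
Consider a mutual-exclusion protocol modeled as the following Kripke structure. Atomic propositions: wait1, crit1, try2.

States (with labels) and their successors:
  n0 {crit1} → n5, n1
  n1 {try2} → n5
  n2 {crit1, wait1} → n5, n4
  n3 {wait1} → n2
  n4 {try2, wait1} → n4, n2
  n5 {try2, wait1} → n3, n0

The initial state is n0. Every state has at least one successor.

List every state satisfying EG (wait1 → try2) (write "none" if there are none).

{n0, n1, n4, n5}

States satisfying wait1 → try2: {n0, n1, n4, n5}.
States satisfying EG (wait1 → try2): {n0, n1, n4, n5}.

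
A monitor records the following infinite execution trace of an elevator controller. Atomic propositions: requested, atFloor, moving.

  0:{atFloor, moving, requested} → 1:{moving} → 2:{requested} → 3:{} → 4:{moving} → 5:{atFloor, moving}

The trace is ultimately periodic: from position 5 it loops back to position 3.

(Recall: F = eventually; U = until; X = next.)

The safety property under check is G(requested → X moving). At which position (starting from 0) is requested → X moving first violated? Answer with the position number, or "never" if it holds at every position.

Check requested → X moving at each position in order: 0 ✓, 1 ✓.
At position 2 the labels are {requested} and the next position 3 has {}, so requested → X moving is false there. This is the first violation.

2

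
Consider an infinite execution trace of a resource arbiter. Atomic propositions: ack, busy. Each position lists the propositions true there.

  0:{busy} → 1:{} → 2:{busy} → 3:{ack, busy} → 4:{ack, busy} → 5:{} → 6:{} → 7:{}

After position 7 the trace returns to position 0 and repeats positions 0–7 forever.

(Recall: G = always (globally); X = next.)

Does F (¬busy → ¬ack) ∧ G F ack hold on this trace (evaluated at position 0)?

¬busy → ¬ack holds at position 0, which is reachable from 0, so F (¬busy → ¬ack) holds.
F ack holds at every position 0..7, and those are all positions ever visited, so G F ack holds.
At position 0: F (¬busy → ¬ack) is true; G F ack is true; so F (¬busy → ¬ack) ∧ G F ack is true.

Satisfied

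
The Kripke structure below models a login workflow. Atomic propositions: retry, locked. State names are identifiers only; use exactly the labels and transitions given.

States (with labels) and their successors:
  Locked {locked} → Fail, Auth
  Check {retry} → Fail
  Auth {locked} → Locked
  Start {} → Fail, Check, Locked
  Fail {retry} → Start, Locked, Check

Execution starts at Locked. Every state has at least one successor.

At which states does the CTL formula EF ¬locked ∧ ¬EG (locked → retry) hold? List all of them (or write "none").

{Locked, Auth}

States satisfying ¬locked: {Check, Start, Fail}.
States satisfying EF ¬locked: {Locked, Check, Auth, Start, Fail}.
States satisfying locked → retry: {Check, Start, Fail}.
States satisfying EG (locked → retry): {Check, Start, Fail}.
States satisfying ¬EG (locked → retry): {Locked, Auth}.
States satisfying EF ¬locked ∧ ¬EG (locked → retry): {Locked, Auth}.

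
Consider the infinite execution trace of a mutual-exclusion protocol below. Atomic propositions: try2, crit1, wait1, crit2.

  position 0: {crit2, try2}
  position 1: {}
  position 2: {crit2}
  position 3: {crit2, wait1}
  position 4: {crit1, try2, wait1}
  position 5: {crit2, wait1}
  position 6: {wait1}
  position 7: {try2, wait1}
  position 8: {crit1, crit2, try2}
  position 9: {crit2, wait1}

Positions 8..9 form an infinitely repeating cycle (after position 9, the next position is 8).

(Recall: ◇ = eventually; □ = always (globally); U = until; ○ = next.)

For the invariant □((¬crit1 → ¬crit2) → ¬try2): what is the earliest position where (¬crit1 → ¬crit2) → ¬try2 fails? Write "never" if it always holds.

Check (¬crit1 → ¬crit2) → ¬try2 at each position in order: 0 ✓, 1 ✓, 2 ✓, 3 ✓.
At position 4 the labels are {crit1, try2, wait1}, so (¬crit1 → ¬crit2) → ¬try2 is false there. This is the first violation.

4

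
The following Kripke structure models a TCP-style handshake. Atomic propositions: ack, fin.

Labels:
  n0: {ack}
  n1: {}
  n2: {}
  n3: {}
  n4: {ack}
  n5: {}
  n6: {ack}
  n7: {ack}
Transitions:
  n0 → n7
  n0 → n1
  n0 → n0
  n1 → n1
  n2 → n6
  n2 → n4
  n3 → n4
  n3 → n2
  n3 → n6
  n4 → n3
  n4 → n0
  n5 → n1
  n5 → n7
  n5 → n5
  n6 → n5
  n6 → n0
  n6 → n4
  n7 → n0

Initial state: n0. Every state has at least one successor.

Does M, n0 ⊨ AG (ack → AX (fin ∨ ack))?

States satisfying ack → AX (fin ∨ ack): {n1, n2, n3, n5, n7}.
States satisfying AG (ack → AX (fin ∨ ack)): {n1}.
n0 is reachable from n0 and violates ack → AX (fin ∨ ack), so AG fails at n0.
n0 ∉ Sat(AG (ack → AX (fin ∨ ack))).

Does not hold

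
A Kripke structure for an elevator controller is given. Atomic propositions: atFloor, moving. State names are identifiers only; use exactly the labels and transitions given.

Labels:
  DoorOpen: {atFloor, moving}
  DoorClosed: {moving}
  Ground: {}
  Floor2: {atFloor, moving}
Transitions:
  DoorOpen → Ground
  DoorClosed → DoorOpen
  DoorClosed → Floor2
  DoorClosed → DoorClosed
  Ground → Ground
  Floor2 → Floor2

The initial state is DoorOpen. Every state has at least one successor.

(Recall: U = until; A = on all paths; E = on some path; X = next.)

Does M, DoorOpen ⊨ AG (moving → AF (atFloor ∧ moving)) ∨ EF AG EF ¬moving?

States satisfying moving → AF (atFloor ∧ moving): {DoorOpen, Ground, Floor2}.
States satisfying AG (moving → AF (atFloor ∧ moving)): {DoorOpen, Ground, Floor2}.
States satisfying AG EF ¬moving: {DoorOpen, Ground}.
States satisfying EF AG EF ¬moving: {DoorOpen, DoorClosed, Ground}.
States satisfying AG (moving → AF (atFloor ∧ moving)) ∨ EF AG EF ¬moving: {DoorOpen, DoorClosed, Ground, Floor2}.
DoorOpen ∈ Sat(AG (moving → AF (atFloor ∧ moving)) ∨ EF AG EF ¬moving).

Yes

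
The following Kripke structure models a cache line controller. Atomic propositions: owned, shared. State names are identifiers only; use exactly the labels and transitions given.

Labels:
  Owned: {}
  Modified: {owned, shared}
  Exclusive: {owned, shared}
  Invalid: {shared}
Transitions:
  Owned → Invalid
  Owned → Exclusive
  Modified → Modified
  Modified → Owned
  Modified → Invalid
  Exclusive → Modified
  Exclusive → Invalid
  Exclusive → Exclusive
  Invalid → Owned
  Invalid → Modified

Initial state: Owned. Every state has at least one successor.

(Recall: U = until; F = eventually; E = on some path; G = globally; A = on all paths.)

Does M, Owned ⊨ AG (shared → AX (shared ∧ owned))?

No

States satisfying shared → AX (shared ∧ owned): {Owned}.
States satisfying AG (shared → AX (shared ∧ owned)): ∅.
Exclusive is reachable from Owned and violates shared → AX (shared ∧ owned), so AG fails at Owned.
Owned ∉ Sat(AG (shared → AX (shared ∧ owned))).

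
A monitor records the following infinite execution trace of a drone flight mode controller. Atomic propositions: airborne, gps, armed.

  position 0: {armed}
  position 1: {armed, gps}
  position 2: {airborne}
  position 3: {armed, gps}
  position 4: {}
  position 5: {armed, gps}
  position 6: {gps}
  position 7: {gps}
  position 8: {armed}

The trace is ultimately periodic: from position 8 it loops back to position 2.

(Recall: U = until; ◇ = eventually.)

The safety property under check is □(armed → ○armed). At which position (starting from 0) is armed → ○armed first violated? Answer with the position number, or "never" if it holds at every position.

Check armed → ○armed at each position in order: 0 ✓.
At position 1 the labels are {armed, gps} and the next position 2 has {airborne}, so armed → ○armed is false there. This is the first violation.

1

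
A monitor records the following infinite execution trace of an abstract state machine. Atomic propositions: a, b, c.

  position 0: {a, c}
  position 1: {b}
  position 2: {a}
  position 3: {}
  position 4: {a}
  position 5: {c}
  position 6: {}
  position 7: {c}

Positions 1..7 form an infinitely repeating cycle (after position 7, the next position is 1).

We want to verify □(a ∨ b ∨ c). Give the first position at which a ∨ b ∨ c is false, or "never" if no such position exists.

3

Check a ∨ b ∨ c at each position in order: 0 ✓, 1 ✓, 2 ✓.
At position 3 the labels are {}, so a ∨ b ∨ c is false there. This is the first violation.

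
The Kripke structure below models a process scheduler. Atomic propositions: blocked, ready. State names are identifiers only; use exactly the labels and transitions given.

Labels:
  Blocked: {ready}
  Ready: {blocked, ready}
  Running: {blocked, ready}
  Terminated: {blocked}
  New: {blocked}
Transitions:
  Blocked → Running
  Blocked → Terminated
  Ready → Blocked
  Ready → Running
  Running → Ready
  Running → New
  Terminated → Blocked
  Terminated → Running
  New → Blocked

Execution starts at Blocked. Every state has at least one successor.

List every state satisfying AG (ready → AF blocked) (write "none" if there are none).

States satisfying ready → AF blocked: {Blocked, Ready, Running, Terminated, New}.
States satisfying AG (ready → AF blocked): {Blocked, Ready, Running, Terminated, New}.

{Blocked, Ready, Running, Terminated, New}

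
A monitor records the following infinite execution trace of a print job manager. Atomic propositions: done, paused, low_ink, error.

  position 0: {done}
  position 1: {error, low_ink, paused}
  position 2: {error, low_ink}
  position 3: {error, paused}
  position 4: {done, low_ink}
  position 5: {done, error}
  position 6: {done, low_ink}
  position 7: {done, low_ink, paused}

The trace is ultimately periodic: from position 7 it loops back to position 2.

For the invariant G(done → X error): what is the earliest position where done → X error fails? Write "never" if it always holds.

5

Check done → X error at each position in order: 0 ✓, 1 ✓, 2 ✓, 3 ✓, 4 ✓.
At position 5 the labels are {done, error} and the next position 6 has {done, low_ink}, so done → X error is false there. This is the first violation.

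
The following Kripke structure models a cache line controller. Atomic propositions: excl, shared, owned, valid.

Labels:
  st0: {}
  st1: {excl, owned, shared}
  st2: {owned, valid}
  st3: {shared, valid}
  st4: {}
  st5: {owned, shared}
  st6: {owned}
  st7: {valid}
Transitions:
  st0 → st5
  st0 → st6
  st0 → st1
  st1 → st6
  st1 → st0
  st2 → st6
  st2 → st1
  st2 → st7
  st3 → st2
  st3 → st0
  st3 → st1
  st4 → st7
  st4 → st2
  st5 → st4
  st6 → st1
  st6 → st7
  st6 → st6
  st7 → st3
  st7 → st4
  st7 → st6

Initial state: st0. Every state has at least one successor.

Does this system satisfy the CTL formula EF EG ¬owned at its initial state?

States satisfying EG ¬owned: {st4, st7}.
States satisfying EF EG ¬owned: {st0, st1, st2, st3, st4, st5, st6, st7}.
Some path from st0 reaches a state where EG ¬owned holds.
st0 ∈ Sat(EF EG ¬owned).

Yes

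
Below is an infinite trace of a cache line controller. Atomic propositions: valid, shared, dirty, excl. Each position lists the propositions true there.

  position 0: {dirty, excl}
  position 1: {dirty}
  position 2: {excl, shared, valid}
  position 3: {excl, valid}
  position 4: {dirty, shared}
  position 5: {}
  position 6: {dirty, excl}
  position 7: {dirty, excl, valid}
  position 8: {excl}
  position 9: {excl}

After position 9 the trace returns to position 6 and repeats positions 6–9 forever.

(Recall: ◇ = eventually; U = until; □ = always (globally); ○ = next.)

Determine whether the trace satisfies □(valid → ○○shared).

valid → ○○shared must hold at every position from 0 onward. It fails at position 3, so □(valid → ○○shared) is false.
Positions where valid holds: 2, 3, 7.
Check ○○shared at each: 2→ok, 3→fails, 7→fails.

Does not hold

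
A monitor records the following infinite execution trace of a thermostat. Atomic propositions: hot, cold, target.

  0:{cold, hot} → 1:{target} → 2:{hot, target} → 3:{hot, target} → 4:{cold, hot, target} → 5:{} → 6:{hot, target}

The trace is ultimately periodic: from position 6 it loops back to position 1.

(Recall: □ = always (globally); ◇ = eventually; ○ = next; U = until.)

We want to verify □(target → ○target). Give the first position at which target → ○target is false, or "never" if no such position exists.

4

Check target → ○target at each position in order: 0 ✓, 1 ✓, 2 ✓, 3 ✓.
At position 4 the labels are {cold, hot, target} and the next position 5 has {}, so target → ○target is false there. This is the first violation.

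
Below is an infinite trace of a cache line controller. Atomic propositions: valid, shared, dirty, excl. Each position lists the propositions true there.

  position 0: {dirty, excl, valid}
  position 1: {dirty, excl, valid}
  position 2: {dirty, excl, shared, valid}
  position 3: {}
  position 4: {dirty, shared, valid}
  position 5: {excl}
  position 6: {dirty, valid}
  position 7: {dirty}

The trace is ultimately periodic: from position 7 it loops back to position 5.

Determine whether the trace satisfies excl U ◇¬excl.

Walking from position 0: ◇¬excl first holds at position 0, and excl holds at every earlier position along the way, so excl U ◇¬excl holds.

Yes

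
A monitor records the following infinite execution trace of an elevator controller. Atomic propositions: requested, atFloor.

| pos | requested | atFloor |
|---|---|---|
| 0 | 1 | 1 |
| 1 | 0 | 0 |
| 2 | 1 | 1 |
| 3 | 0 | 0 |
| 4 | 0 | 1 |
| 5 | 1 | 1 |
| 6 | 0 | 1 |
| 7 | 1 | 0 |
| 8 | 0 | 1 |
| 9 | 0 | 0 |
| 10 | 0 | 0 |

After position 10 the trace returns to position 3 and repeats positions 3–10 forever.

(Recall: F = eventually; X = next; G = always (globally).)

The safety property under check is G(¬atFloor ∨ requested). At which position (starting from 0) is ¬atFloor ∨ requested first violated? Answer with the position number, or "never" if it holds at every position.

Check ¬atFloor ∨ requested at each position in order: 0 ✓, 1 ✓, 2 ✓, 3 ✓.
At position 4 the labels are {atFloor}, so ¬atFloor ∨ requested is false there. This is the first violation.

4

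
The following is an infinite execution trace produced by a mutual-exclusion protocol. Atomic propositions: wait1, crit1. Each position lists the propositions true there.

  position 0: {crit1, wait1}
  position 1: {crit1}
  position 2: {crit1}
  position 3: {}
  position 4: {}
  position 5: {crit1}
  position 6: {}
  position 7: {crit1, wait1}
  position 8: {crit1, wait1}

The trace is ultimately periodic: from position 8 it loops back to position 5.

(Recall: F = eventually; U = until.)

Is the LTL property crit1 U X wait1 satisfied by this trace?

Walking from position 0: at position 3, X wait1 has not yet held and crit1 fails, so crit1 U X wait1 is false.

Violated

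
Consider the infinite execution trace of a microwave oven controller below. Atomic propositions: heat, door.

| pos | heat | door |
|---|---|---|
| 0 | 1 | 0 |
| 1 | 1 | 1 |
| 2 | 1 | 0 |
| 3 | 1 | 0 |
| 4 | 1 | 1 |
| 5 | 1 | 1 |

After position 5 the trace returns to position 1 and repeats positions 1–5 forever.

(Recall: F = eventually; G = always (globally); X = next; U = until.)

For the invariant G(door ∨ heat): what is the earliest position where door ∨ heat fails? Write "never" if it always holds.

never

door ∨ heat holds at every position 0..5, and those are all the positions the trace ever visits, so the invariant G(door ∨ heat) is never violated.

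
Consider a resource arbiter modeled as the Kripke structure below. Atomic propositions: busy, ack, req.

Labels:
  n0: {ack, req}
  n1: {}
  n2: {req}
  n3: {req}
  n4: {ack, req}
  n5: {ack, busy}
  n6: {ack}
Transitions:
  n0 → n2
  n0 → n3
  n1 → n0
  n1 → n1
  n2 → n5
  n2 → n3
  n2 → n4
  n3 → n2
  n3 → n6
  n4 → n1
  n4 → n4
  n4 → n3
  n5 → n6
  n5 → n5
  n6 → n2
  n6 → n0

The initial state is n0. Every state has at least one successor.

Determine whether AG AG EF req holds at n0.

Satisfied

States satisfying AG EF req: {n0, n1, n2, n3, n4, n5, n6}.
States satisfying AG AG EF req: {n0, n1, n2, n3, n4, n5, n6}.
Every state reachable from n0 satisfies AG EF req.
n0 ∈ Sat(AG AG EF req).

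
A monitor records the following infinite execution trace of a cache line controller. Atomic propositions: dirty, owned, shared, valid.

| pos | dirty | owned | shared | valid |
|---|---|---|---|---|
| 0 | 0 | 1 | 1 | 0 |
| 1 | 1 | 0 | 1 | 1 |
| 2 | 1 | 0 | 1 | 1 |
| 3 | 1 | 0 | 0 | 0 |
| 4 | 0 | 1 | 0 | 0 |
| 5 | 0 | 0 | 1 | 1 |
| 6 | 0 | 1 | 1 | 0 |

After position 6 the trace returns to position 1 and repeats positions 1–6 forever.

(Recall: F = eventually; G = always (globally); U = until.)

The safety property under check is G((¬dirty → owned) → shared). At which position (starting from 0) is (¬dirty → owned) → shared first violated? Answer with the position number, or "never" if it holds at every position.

3

Check (¬dirty → owned) → shared at each position in order: 0 ✓, 1 ✓, 2 ✓.
At position 3 the labels are {dirty}, so (¬dirty → owned) → shared is false there. This is the first violation.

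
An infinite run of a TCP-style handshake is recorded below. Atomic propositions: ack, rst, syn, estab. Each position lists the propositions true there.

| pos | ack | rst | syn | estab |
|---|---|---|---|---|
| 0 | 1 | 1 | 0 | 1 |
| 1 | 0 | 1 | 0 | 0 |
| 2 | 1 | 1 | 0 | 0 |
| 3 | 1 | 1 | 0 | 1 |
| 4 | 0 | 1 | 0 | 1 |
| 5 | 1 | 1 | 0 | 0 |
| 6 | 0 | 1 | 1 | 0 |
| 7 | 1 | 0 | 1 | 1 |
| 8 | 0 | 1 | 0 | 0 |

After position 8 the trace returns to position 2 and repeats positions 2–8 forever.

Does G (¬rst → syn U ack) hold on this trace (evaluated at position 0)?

¬rst → syn U ack holds at every position 0..8, and those are all positions ever visited, so G (¬rst → syn U ack) holds.
Positions where ¬rst holds: 7.
Check syn U ack at each: 7→ok.

Yes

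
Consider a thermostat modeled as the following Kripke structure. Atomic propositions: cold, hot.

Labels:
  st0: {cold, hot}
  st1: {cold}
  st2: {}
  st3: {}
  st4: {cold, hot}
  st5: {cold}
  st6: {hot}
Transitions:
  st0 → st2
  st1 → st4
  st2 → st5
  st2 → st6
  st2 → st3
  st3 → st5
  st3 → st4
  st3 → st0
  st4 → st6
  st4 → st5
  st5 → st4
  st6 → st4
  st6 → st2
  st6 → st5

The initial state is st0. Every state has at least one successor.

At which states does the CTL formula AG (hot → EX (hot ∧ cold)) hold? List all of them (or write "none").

none

States satisfying hot → EX (hot ∧ cold): {st1, st2, st3, st5, st6}.
States satisfying AG (hot → EX (hot ∧ cold)): ∅.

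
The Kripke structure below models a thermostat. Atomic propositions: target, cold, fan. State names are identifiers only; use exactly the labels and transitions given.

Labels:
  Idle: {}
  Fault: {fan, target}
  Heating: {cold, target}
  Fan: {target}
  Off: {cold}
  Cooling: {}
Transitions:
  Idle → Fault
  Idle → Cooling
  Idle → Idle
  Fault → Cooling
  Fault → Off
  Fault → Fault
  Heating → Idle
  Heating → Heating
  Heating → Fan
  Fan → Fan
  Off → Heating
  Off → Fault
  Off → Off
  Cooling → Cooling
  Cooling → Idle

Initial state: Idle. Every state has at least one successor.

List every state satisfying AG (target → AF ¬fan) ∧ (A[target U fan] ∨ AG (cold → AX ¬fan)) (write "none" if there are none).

States satisfying target → AF ¬fan: {Idle, Heating, Fan, Off, Cooling}.
States satisfying AG (target → AF ¬fan): {Fan}.
States satisfying target: {Fault, Heating, Fan}.
States satisfying fan: {Fault}.
States satisfying A[target U fan]: {Fault}.
States satisfying cold → AX ¬fan: {Idle, Fault, Heating, Fan, Cooling}.
States satisfying AG (cold → AX ¬fan): {Fan}.
States satisfying A[target U fan] ∨ AG (cold → AX ¬fan): {Fault, Fan}.
States satisfying AG (target → AF ¬fan) ∧ (A[target U fan] ∨ AG (cold → AX ¬fan)): {Fan}.

{Fan}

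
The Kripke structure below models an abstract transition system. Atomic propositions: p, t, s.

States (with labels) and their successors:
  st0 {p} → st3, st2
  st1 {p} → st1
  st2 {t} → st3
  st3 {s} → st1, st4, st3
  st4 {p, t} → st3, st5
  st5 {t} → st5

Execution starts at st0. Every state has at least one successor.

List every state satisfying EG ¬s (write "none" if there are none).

{st1, st4, st5}

States satisfying ¬s: {st0, st1, st2, st4, st5}.
States satisfying EG ¬s: {st1, st4, st5}.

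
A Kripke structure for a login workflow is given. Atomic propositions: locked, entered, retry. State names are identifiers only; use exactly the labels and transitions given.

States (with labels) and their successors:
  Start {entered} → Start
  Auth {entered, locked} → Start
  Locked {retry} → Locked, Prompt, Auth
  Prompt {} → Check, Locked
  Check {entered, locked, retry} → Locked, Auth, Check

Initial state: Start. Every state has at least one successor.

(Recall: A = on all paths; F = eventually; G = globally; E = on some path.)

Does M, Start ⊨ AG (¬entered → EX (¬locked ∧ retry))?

Holds

States satisfying ¬entered → EX (¬locked ∧ retry): {Start, Auth, Locked, Prompt, Check}.
States satisfying AG (¬entered → EX (¬locked ∧ retry)): {Start, Auth, Locked, Prompt, Check}.
Every state reachable from Start satisfies ¬entered → EX (¬locked ∧ retry).
Start ∈ Sat(AG (¬entered → EX (¬locked ∧ retry))).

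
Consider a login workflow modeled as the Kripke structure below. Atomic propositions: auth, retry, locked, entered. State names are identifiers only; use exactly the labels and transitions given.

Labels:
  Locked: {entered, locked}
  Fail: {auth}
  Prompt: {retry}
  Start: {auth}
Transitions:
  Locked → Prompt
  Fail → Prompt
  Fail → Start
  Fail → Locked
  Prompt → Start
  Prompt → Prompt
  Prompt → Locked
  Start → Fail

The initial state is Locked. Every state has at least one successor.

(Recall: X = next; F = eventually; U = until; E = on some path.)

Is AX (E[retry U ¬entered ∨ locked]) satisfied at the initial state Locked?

Yes

States satisfying E[retry U ¬entered ∨ locked]: {Locked, Fail, Prompt, Start}.
States satisfying AX (E[retry U ¬entered ∨ locked]): {Locked, Fail, Prompt, Start}.
Locked ∈ Sat(AX (E[retry U ¬entered ∨ locked])).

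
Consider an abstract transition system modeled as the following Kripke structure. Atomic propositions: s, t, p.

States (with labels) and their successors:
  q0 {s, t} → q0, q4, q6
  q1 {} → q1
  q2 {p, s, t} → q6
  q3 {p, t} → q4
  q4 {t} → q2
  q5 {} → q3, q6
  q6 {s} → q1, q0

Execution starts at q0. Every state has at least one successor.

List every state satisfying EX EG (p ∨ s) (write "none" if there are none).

States satisfying EG (p ∨ s): {q0, q2, q6}.
States satisfying EX EG (p ∨ s): {q0, q2, q4, q5, q6}.

{q0, q2, q4, q5, q6}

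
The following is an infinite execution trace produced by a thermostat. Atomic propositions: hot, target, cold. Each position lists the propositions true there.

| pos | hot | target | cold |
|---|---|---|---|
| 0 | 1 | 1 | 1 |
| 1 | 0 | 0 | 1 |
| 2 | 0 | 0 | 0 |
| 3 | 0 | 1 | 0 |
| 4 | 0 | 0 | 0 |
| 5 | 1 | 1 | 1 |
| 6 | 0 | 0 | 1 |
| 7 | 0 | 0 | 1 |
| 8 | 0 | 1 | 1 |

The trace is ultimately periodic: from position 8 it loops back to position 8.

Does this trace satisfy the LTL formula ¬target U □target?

Walking from position 0: at position 0, □target has not yet held and ¬target fails, so ¬target U □target is false.

Does not hold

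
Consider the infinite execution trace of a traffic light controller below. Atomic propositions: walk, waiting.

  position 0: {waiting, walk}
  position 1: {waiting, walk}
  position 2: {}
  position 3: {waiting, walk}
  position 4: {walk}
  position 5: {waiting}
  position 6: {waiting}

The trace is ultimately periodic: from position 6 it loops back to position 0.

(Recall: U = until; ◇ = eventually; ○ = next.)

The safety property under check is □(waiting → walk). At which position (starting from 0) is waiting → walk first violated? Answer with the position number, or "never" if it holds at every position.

5

Check waiting → walk at each position in order: 0 ✓, 1 ✓, 2 ✓, 3 ✓, 4 ✓.
At position 5 the labels are {waiting}, so waiting → walk is false there. This is the first violation.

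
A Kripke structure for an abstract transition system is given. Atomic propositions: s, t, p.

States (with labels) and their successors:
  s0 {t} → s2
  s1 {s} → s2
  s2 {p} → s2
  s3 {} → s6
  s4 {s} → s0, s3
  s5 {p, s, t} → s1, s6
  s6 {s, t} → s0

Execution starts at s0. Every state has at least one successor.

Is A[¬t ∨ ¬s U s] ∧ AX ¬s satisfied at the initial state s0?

States satisfying ¬t ∨ ¬s: {s0, s1, s2, s3, s4}.
States satisfying s: {s1, s4, s5, s6}.
States satisfying A[¬t ∨ ¬s U s]: {s1, s3, s4, s5, s6}.
States satisfying ¬s: {s0, s2, s3}.
States satisfying AX ¬s: {s0, s1, s2, s4, s6}.
States satisfying A[¬t ∨ ¬s U s] ∧ AX ¬s: {s1, s4, s6}.
s0 ∉ Sat(A[¬t ∨ ¬s U s] ∧ AX ¬s).

Violated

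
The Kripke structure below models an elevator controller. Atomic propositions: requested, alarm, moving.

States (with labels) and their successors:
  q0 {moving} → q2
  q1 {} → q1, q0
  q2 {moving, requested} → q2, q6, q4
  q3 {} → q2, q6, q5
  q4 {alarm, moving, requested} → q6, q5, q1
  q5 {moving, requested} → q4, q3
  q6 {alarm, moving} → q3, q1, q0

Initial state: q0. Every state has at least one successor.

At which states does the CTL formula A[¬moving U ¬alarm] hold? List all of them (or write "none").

{q0, q1, q2, q3, q5}

States satisfying ¬moving: {q1, q3}.
States satisfying ¬alarm: {q0, q1, q2, q3, q5}.
States satisfying A[¬moving U ¬alarm]: {q0, q1, q2, q3, q5}.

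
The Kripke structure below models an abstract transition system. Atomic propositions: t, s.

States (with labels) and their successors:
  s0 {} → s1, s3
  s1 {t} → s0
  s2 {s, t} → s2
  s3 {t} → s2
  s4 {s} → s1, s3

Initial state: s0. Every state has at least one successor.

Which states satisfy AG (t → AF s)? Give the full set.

{s2, s3}

States satisfying t → AF s: {s0, s2, s3, s4}.
States satisfying AG (t → AF s): {s2, s3}.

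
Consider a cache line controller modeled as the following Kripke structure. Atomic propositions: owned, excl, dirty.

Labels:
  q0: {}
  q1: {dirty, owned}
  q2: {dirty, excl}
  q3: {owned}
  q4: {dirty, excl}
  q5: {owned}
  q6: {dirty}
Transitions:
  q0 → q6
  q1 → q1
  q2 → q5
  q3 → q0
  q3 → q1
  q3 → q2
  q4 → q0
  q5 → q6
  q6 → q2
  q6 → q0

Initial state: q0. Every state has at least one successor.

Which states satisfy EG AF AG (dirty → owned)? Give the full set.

{q1}

States satisfying AF AG (dirty → owned): {q1}.
States satisfying EG AF AG (dirty → owned): {q1}.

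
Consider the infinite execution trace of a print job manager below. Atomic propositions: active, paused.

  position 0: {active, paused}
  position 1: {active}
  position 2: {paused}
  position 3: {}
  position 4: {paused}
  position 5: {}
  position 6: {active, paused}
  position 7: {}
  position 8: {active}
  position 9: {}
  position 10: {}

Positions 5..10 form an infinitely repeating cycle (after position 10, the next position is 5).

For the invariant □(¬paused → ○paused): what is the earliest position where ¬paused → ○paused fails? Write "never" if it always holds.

Check ¬paused → ○paused at each position in order: 0 ✓, 1 ✓, 2 ✓, 3 ✓, 4 ✓, 5 ✓, 6 ✓.
At position 7 the labels are {} and the next position 8 has {active}, so ¬paused → ○paused is false there. This is the first violation.

7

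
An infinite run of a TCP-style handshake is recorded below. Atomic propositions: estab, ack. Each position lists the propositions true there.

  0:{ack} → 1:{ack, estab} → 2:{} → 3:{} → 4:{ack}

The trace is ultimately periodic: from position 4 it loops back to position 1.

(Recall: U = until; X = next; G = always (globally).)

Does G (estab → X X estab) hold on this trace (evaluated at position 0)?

estab → X X estab must hold at every position from 0 onward. It fails at position 1, so G (estab → X X estab) is false.
Positions where estab holds: 1.
Check X X estab at each: 1→fails.

No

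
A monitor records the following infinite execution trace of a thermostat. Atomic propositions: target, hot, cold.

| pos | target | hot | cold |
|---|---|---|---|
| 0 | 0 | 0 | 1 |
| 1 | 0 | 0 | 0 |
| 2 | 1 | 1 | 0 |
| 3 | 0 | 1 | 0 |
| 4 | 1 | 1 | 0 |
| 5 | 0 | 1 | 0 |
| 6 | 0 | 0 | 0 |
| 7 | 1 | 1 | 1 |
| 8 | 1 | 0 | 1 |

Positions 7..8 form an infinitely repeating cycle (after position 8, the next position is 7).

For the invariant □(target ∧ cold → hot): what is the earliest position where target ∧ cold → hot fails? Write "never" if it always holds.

8

Check target ∧ cold → hot at each position in order: 0 ✓, 1 ✓, 2 ✓, 3 ✓, 4 ✓, 5 ✓, 6 ✓, 7 ✓.
At position 8 the labels are {cold, target}, so target ∧ cold → hot is false there. This is the first violation.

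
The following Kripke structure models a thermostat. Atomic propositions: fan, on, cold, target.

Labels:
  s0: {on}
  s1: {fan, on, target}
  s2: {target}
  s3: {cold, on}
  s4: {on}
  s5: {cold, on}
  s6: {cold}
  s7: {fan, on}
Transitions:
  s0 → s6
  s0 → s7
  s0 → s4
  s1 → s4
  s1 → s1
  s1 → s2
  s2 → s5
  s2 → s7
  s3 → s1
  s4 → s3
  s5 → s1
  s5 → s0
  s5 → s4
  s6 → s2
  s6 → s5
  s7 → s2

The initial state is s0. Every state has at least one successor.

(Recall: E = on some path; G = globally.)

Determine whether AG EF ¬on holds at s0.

Holds

States satisfying EF ¬on: {s0, s1, s2, s3, s4, s5, s6, s7}.
States satisfying AG EF ¬on: {s0, s1, s2, s3, s4, s5, s6, s7}.
Every state reachable from s0 satisfies EF ¬on.
s0 ∈ Sat(AG EF ¬on).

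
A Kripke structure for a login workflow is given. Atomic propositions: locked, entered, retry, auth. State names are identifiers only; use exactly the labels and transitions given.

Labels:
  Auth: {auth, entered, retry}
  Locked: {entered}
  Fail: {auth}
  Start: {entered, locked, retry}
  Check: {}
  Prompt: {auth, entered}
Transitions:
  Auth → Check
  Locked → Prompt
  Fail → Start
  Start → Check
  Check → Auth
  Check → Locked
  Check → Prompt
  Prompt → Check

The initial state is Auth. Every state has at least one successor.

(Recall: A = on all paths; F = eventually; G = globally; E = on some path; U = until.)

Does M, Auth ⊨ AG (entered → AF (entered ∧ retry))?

No

States satisfying entered → AF (entered ∧ retry): {Auth, Fail, Start, Check}.
States satisfying AG (entered → AF (entered ∧ retry)): ∅.
Locked is reachable from Auth and violates entered → AF (entered ∧ retry), so AG fails at Auth.
Auth ∉ Sat(AG (entered → AF (entered ∧ retry))).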